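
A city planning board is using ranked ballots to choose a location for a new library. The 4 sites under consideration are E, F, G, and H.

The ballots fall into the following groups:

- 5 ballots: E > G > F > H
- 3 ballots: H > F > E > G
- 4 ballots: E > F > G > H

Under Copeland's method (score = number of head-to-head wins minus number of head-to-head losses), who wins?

Pairwise results:
  E vs F: E wins 9–3.
  E vs G: E wins 12–0.
  E vs H: E wins 9–3.
  F vs G: F wins 7–5.
  F vs H: F wins 9–3.
  G vs H: G wins 9–3.
Copeland scores (wins − losses):
  E: 3 − 0 = 3
  F: 2 − 1 = 1
  G: 1 − 2 = -1
  H: 0 − 3 = -3
E has the best Copeland score.

E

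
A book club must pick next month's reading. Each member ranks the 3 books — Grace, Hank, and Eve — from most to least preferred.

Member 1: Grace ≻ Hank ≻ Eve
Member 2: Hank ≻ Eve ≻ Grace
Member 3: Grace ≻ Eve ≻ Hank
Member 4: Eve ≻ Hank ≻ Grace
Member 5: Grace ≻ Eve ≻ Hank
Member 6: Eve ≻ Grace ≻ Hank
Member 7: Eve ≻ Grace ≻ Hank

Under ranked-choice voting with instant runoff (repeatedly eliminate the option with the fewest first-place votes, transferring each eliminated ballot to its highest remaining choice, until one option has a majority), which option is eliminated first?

Hank

Round 1: Grace 3, Eve 3, Hank 1. Hank has the fewest and is eliminated.
Round 2: Eve 4, Grace 3. Eve has a majority.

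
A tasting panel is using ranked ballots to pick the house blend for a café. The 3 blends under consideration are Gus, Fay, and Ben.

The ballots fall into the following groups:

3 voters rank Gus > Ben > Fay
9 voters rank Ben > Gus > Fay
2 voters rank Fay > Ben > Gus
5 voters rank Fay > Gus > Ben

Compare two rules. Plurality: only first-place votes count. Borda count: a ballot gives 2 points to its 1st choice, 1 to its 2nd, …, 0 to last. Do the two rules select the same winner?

Plurality first-place counts: Gus 3, Fay 7, Ben 9 → Ben.
Borda totals: Gus 20, Fay 14, Ben 23 → Ben.
The two rules agree on Ben.

Yes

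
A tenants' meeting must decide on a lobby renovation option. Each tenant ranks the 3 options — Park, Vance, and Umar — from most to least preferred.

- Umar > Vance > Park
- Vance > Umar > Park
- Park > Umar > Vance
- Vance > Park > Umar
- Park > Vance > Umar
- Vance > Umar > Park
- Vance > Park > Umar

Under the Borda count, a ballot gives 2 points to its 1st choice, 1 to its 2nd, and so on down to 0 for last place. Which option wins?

Borda scores:
  Park: 0 + 0 + 2 + 1 + 2 + 0 + 1 = 6
  Vance: 1 + 2 + 0 + 2 + 1 + 2 + 2 = 10
  Umar: 2 + 1 + 1 + 0 + 0 + 1 + 0 = 5
Vance has the highest total.

Vance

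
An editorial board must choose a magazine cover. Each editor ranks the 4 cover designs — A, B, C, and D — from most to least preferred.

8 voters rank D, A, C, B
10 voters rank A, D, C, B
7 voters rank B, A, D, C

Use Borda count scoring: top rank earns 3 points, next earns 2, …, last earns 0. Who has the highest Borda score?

A

Borda scores:
  A: 8·2 + 10·3 + 7·2 = 60
  B: 8·0 + 10·0 + 7·3 = 21
  C: 8·1 + 10·1 + 7·0 = 18
  D: 8·3 + 10·2 + 7·1 = 51
A has the highest total.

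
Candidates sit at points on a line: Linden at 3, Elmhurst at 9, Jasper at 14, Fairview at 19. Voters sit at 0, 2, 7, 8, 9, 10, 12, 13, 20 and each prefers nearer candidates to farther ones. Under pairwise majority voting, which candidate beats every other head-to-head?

With single-peaked preferences on a line, the Condorcet winner is the candidate closest to the median voter.
The median voter (position 9) is closest to Elmhurst at 9.
Check: Elmhurst vs Fairview — voters closer to Elmhurst: 8 of 9.

Elmhurst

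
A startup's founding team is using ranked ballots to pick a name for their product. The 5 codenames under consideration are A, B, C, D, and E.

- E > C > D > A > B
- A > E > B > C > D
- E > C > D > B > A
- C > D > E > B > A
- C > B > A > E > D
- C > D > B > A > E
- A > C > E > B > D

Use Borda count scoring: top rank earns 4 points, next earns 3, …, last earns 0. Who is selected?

C

Borda scores:
  A: 1 + 4 + 0 + 0 + 2 + 1 + 4 = 12
  B: 0 + 2 + 1 + 1 + 3 + 2 + 1 = 10
  C: 3 + 1 + 3 + 4 + 4 + 4 + 3 = 22
  D: 2 + 0 + 2 + 3 + 0 + 3 + 0 = 10
  E: 4 + 3 + 4 + 2 + 1 + 0 + 2 = 16
C has the highest total.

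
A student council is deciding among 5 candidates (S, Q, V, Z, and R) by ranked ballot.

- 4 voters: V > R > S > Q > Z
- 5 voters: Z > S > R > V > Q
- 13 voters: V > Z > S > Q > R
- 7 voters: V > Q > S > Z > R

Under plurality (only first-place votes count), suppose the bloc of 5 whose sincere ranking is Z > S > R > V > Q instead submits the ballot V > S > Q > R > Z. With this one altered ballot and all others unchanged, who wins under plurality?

First-place totals with the altered ballot: S 0, Q 0, V 29, Z 0, R 0.
The winner is unchanged: still V.

V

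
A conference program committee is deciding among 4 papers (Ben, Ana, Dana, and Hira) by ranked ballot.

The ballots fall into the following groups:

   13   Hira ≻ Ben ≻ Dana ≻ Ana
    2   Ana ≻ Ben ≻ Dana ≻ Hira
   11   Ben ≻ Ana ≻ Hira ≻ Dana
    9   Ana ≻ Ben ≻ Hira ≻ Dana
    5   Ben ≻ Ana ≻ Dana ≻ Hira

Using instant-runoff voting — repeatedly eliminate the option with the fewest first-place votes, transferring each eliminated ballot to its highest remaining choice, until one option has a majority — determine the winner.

Ben

Round 1: Ben 16, Hira 13, Ana 11, Dana 0. Dana has the fewest and is eliminated.
Round 2: Ben 16, Hira 13, Ana 11. Ana has the fewest and is eliminated.
Round 3: Ben 27, Hira 13. Ben has a majority.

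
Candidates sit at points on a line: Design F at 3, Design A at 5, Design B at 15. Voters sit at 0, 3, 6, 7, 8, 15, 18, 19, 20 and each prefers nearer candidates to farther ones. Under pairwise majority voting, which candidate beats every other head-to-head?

With single-peaked preferences on a line, the Condorcet winner is the candidate closest to the median voter.
The median voter (position 8) is closest to Design A at 5.
Check: Design A vs Design B — voters closer to Design A: 5 of 9.

Design A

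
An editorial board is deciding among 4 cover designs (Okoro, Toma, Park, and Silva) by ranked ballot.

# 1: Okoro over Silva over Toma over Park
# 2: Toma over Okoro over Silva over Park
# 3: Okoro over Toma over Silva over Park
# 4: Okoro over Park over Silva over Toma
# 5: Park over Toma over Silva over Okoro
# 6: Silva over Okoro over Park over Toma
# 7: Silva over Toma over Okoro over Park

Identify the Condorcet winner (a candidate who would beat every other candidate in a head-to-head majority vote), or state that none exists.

Okoro

Head-to-head results (7 voters total):
Okoro vs Toma: Okoro wins 4–3.
Okoro vs Park: Okoro wins 6–1.
Okoro vs Silva: Okoro wins 4–3.
Toma vs Park: Toma wins 4–3.
Toma vs Silva: Silva wins 4–3.
Park vs Silva: Silva wins 5–2.
Okoro beats each rival — Toma (4–3), Park (6–1), Silva (4–3) — so Okoro is the Condorcet winner.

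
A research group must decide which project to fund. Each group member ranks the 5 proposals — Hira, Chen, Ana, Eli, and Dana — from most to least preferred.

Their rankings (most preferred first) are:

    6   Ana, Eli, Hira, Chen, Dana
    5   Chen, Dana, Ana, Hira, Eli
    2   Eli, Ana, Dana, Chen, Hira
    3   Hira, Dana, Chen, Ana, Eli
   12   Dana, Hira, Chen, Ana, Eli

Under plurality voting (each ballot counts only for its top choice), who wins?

First-place vote totals:
  Hira: 3
  Chen: 5
  Ana: 6
  Eli: 2
  Dana: 12
Dana has the most first-place votes.

Dana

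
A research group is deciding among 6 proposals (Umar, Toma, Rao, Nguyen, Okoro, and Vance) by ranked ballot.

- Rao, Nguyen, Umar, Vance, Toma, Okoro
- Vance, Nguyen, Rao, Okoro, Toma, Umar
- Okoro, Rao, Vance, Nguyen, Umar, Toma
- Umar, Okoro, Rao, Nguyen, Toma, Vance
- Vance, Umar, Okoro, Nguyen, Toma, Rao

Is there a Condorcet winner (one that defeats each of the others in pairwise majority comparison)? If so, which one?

Head-to-head results (5 voters total):
Umar vs Toma: Umar wins 4–1.
Umar vs Rao: Rao wins 3–2.
Umar vs Nguyen: Nguyen wins 3–2.
Umar vs Okoro: Umar wins 3–2.
Umar vs Vance: Vance wins 3–2.
Toma vs Rao: Rao wins 4–1.
Toma vs Nguyen: Nguyen wins 5–0.
Toma vs Okoro: Okoro wins 4–1.
Toma vs Vance: Vance wins 4–1.
Rao vs Nguyen: Rao wins 3–2.
Rao vs Okoro: Okoro wins 3–2.
Rao vs Vance: Rao wins 3–2.
Nguyen vs Okoro: Okoro wins 3–2.
Nguyen vs Vance: Vance wins 3–2.
Okoro vs Vance: Vance wins 3–2.
No candidate beats all others: Umar beats Okoro beats Rao beats Umar, a majority cycle.

None — there is no Condorcet winner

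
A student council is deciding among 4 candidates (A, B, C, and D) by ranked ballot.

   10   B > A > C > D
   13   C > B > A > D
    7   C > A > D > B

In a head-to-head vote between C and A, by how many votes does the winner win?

10

Ballots ranking C above A: 13+7 = 20.
Ballots ranking A above C: 10.
C wins 20–10, a margin of 10.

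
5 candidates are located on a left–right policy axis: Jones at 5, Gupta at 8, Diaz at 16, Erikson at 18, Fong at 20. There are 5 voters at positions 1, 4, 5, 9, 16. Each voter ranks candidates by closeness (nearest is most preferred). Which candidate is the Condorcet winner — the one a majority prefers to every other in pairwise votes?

With single-peaked preferences on a line, the Condorcet winner is the candidate closest to the median voter.
The median voter (position 5) is closest to Jones at 5.
Check: Jones vs Fong — voters closer to Jones: 4 of 5.

Jones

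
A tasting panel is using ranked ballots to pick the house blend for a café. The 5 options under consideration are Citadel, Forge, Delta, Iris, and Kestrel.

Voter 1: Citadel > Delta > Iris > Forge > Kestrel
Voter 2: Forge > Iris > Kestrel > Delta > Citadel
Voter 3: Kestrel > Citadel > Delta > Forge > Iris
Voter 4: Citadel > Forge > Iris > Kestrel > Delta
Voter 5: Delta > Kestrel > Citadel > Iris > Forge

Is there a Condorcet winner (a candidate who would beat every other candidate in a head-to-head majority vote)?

No

Head-to-head results (5 voters total):
Citadel vs Forge: Citadel wins 4–1.
Citadel vs Delta: Citadel wins 3–2.
Citadel vs Iris: Citadel wins 4–1.
Citadel vs Kestrel: Kestrel wins 3–2.
Forge vs Delta: Delta wins 3–2.
Forge vs Iris: Forge wins 3–2.
Forge vs Kestrel: Forge wins 3–2.
Delta vs Iris: Delta wins 3–2.
Delta vs Kestrel: Kestrel wins 3–2.
Iris vs Kestrel: Iris wins 3–2.
No candidate beats all others: Citadel beats Forge beats Kestrel beats Citadel, a majority cycle.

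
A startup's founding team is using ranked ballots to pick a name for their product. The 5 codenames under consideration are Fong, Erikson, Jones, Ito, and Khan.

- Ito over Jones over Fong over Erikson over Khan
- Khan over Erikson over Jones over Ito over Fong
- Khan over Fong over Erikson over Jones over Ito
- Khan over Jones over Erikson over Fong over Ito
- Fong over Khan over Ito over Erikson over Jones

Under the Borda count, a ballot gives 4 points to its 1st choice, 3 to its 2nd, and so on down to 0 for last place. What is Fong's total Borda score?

Borda scores:
  Fong: 2 + 0 + 3 + 1 + 4 = 10
  Erikson: 1 + 3 + 2 + 2 + 1 = 9
  Jones: 3 + 2 + 1 + 3 + 0 = 9
  Ito: 4 + 1 + 0 + 0 + 2 = 7
  Khan: 0 + 4 + 4 + 4 + 3 = 15

10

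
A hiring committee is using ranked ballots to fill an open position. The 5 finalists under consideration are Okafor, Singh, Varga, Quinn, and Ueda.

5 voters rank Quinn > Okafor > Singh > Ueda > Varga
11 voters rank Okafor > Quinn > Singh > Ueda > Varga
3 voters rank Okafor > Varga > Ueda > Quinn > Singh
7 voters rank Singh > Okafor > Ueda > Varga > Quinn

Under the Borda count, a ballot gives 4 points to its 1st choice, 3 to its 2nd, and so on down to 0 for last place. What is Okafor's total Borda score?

92

Borda scores:
  Okafor: 5·3 + 11·4 + 3·4 + 7·3 = 92
  Singh: 5·2 + 11·2 + 3·0 + 7·4 = 60
  Varga: 5·0 + 11·0 + 3·3 + 7·1 = 16
  Quinn: 5·4 + 11·3 + 3·1 + 7·0 = 56
  Ueda: 5·1 + 11·1 + 3·2 + 7·2 = 36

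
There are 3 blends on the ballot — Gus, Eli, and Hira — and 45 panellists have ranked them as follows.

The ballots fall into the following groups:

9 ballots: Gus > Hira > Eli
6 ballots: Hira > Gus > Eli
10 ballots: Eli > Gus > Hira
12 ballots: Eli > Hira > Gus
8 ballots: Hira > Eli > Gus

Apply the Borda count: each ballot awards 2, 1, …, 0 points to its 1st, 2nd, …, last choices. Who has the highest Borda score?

Borda scores:
  Gus: 9·2 + 6·1 + 10·1 + 12·0 + 8·0 = 34
  Eli: 9·0 + 6·0 + 10·2 + 12·2 + 8·1 = 52
  Hira: 9·1 + 6·2 + 10·0 + 12·1 + 8·2 = 49
Eli has the highest total.

Eli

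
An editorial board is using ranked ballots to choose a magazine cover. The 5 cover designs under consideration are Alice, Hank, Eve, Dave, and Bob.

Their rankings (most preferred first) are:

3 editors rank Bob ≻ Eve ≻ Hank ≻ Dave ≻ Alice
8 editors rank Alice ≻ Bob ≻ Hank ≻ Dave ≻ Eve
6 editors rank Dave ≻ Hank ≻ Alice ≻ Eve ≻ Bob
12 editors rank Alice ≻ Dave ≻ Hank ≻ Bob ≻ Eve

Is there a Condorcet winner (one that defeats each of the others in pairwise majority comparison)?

Head-to-head results (29 voters total):
Alice vs Hank: Alice wins 20–9.
Alice vs Eve: Alice wins 26–3.
Alice vs Dave: Alice wins 20–9.
Alice vs Bob: Alice wins 26–3.
Hank vs Eve: Hank wins 26–3.
Hank vs Dave: Dave wins 18–11.
Hank vs Bob: Hank wins 18–11.
Eve vs Dave: Dave wins 26–3.
Eve vs Bob: Bob wins 23–6.
Dave vs Bob: Dave wins 18–11.
Alice beats each rival — Hank (20–9), Eve (26–3), Dave (20–9), Bob (26–3) — so Alice is the Condorcet winner.

Yes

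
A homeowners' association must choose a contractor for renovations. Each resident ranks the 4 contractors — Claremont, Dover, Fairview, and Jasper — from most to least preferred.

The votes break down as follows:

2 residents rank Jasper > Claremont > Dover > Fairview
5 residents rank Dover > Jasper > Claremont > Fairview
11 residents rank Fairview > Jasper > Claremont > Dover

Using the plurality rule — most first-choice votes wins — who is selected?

First-place vote totals:
  Claremont: 0
  Dover: 5
  Fairview: 11
  Jasper: 2
Fairview has the most first-place votes.

Fairview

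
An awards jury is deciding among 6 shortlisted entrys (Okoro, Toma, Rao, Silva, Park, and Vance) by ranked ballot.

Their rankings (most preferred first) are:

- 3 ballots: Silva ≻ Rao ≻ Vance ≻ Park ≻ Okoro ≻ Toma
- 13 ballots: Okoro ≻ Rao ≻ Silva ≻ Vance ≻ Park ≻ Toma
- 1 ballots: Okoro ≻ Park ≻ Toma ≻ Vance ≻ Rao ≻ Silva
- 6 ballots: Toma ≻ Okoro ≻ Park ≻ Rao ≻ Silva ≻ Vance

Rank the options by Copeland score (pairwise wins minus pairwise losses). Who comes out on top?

Okoro

Pairwise results:
  Okoro vs Toma: Okoro wins 17–6.
  Okoro vs Rao: Okoro wins 20–3.
  Okoro vs Silva: Okoro wins 20–3.
  Okoro vs Park: Okoro wins 20–3.
  Okoro vs Vance: Okoro wins 20–3.
  Toma vs Rao: Rao wins 16–7.
  Toma vs Silva: Silva wins 16–7.
  Toma vs Park: Park wins 17–6.
  Toma vs Vance: Vance wins 16–7.
  Rao vs Silva: Rao wins 20–3.
  Rao vs Park: Rao wins 16–7.
  Rao vs Vance: Rao wins 22–1.
  Silva vs Park: Silva wins 16–7.
  Silva vs Vance: Silva wins 22–1.
  Park vs Vance: Vance wins 16–7.
Copeland scores (wins − losses):
  Okoro: 5 − 0 = 5
  Toma: 0 − 5 = -5
  Rao: 4 − 1 = 3
  Silva: 3 − 2 = 1
  Park: 1 − 4 = -3
  Vance: 2 − 3 = -1
Okoro has the best Copeland score.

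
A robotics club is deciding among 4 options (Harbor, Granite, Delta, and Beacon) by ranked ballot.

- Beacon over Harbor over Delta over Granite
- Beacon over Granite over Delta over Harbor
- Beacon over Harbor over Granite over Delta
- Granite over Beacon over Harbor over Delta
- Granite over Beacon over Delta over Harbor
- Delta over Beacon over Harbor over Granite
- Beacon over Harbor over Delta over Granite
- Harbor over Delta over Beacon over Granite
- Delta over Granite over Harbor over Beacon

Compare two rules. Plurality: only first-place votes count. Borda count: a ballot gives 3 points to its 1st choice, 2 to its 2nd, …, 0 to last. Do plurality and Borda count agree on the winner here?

Yes

Plurality first-place counts: Harbor 1, Granite 2, Delta 2, Beacon 4 → Beacon.
Borda totals: Harbor 12, Granite 11, Delta 12, Beacon 19 → Beacon.
The two rules agree on Beacon.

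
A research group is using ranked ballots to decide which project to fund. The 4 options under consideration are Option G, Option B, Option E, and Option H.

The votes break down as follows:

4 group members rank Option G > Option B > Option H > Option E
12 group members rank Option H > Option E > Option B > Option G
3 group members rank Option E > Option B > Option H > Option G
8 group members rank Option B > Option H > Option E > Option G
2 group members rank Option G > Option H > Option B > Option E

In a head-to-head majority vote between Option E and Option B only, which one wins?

Ballots ranking Option E above Option B: 12+3 = 15.
Ballots ranking Option B above Option E: 4+8+2 = 14.
Option E wins the head-to-head, 15–14.

Option E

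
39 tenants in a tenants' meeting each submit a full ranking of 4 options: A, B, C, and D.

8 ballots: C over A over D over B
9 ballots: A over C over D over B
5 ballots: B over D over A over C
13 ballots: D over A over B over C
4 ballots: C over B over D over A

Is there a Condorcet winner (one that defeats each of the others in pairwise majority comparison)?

No

Head-to-head results (39 voters total):
A vs B: A wins 30–9.
A vs C: A wins 27–12.
A vs D: D wins 22–17.
B vs C: C wins 21–18.
B vs D: D wins 30–9.
C vs D: C wins 21–18.
No candidate beats all others: A beats C beats D beats A, a majority cycle.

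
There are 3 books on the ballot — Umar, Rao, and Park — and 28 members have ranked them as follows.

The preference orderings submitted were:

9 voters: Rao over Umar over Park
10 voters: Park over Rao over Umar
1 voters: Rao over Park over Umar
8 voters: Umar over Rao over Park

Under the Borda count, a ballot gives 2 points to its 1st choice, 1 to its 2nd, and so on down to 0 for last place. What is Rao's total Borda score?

Borda scores:
  Umar: 9·1 + 10·0 + 0 + 8·2 = 25
  Rao: 9·2 + 10·1 + 2 + 8·1 = 38
  Park: 9·0 + 10·2 + 1 + 8·0 = 21

38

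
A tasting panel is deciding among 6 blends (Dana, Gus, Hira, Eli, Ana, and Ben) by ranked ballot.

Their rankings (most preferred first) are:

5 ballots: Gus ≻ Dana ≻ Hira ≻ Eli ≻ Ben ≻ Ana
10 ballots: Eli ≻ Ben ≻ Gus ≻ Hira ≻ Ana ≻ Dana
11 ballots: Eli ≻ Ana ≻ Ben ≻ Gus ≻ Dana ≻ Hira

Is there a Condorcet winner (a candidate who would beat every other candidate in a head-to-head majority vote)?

Yes

Head-to-head results (26 voters total):
Dana vs Gus: Gus wins 26–0.
Dana vs Hira: Dana wins 16–10.
Dana vs Eli: Eli wins 21–5.
Dana vs Ana: Ana wins 21–5.
Dana vs Ben: Ben wins 21–5.
Gus vs Hira: Gus wins 26–0.
Gus vs Eli: Eli wins 21–5.
Gus vs Ana: Gus wins 15–11.
Gus vs Ben: Ben wins 21–5.
Hira vs Eli: Eli wins 21–5.
Hira vs Ana: Hira wins 15–11.
Hira vs Ben: Ben wins 21–5.
Eli vs Ana: Eli wins 26–0.
Eli vs Ben: Eli wins 26–0.
Ana vs Ben: Ben wins 15–11.
Eli beats each rival — Dana (21–5), Gus (21–5), Hira (21–5), Ana (26–0), Ben (26–0) — so Eli is the Condorcet winner.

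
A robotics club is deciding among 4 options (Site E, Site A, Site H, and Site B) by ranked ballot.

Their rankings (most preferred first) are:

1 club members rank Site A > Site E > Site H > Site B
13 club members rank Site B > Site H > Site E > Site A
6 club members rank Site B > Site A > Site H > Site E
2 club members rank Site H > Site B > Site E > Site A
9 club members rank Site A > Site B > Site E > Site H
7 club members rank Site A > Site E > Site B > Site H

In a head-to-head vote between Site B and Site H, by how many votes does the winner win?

32

Ballots ranking Site B above Site H: 13+6+9+7 = 35.
Ballots ranking Site H above Site B: 1+2 = 3.
Site B wins 35–3, a margin of 32.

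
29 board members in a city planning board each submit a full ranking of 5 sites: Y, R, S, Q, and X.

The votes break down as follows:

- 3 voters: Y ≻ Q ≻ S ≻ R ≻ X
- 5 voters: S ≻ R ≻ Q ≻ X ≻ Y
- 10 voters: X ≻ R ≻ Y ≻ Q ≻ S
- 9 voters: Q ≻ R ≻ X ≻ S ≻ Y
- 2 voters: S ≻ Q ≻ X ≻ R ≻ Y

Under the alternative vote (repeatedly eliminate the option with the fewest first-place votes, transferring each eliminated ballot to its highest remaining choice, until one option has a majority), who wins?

Round 1: X 10, Q 9, S 7, Y 3, R 0. R has the fewest and is eliminated.
Round 2: X 10, Q 9, S 7, Y 3. Y has the fewest and is eliminated.
Round 3: Q 12, X 10, S 7. S has the fewest and is eliminated.
Round 4: Q 19, X 10. Q has a majority.

Q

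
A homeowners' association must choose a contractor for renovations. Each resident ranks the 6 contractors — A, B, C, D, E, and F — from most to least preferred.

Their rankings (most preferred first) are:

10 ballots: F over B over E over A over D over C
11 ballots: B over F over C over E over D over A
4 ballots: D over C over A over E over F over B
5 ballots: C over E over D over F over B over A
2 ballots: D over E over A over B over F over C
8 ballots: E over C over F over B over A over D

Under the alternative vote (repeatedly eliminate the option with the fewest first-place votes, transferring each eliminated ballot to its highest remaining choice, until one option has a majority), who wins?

Round 1: B 11, F 10, E 8, D 6, C 5, A 0. A has the fewest and is eliminated.
Round 2: B 11, F 10, E 8, D 6, C 5. C has the fewest and is eliminated.
Round 3: E 13, B 11, F 10, D 6. D has the fewest and is eliminated.
Round 4: E 19, B 11, F 10. F has the fewest and is eliminated.
Round 5: B 21, E 19. B has a majority.

B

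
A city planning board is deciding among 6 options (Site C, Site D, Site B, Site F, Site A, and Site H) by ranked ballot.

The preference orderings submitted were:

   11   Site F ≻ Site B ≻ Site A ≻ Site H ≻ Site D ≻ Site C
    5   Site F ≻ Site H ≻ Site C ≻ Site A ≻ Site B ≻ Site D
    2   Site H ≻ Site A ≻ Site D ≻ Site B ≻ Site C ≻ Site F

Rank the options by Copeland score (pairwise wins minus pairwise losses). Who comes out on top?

Site F

Pairwise results:
  Site C vs Site D: Site D wins 13–5.
  Site C vs Site B: Site B wins 13–5.
  Site C vs Site F: Site F wins 16–2.
  Site C vs Site A: Site A wins 13–5.
  Site C vs Site H: Site H wins 18–0.
  Site D vs Site B: Site B wins 16–2.
  Site D vs Site F: Site F wins 16–2.
  Site D vs Site A: Site A wins 18–0.
  Site D vs Site H: Site H wins 18–0.
  Site B vs Site F: Site F wins 16–2.
  Site B vs Site A: Site B wins 11–7.
  Site B vs Site H: Site B wins 11–7.
  Site F vs Site A: Site F wins 16–2.
  Site F vs Site H: Site F wins 16–2.
  Site A vs Site H: Site A wins 11–7.
Copeland scores (wins − losses):
  Site C: 0 − 5 = -5
  Site D: 1 − 4 = -3
  Site B: 4 − 1 = 3
  Site F: 5 − 0 = 5
  Site A: 3 − 2 = 1
  Site H: 2 − 3 = -1
Site F has the best Copeland score.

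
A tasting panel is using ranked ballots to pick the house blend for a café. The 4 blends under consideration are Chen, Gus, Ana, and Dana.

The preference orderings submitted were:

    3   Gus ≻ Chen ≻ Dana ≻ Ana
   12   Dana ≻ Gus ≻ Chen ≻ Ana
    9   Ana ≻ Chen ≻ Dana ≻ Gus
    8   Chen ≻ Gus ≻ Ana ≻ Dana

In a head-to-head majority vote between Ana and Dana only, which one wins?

Ana

Ballots ranking Ana above Dana: 9+8 = 17.
Ballots ranking Dana above Ana: 3+12 = 15.
Ana wins the head-to-head, 17–15.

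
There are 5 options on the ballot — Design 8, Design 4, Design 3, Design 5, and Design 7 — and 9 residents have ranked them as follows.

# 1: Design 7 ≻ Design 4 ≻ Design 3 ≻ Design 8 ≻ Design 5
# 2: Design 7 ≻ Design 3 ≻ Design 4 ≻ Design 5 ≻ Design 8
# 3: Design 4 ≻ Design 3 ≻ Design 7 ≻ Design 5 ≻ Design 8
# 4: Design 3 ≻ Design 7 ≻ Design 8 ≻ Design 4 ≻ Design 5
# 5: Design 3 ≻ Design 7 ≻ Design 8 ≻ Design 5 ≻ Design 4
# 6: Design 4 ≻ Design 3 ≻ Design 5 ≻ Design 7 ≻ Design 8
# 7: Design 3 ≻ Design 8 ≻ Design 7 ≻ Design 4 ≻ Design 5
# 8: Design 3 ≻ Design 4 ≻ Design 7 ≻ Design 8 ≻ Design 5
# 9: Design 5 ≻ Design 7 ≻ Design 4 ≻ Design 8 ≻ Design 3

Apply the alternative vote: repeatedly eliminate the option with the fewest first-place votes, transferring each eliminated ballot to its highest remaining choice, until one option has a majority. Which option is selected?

Round 1: Design 3 4, Design 4 2, Design 7 2, Design 5 1, Design 8 0. Design 8 has the fewest and is eliminated.
Round 2: Design 3 4, Design 4 2, Design 7 2, Design 5 1. Design 5 has the fewest and is eliminated.
Round 3: Design 3 4, Design 7 3, Design 4 2. Design 4 has the fewest and is eliminated.
Round 4: Design 3 6, Design 7 3. Design 3 has a majority.

Design 3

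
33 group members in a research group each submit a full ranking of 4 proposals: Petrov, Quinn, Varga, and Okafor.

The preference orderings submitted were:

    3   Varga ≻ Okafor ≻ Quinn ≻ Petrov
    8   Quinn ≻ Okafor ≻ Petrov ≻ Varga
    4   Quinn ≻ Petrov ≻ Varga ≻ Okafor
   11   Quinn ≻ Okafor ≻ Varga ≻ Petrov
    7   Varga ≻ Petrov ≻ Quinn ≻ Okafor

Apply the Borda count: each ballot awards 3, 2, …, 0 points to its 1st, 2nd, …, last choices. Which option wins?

Quinn

Borda scores:
  Petrov: 3·0 + 8·1 + 4·2 + 11·0 + 7·2 = 30
  Quinn: 3·1 + 8·3 + 4·3 + 11·3 + 7·1 = 79
  Varga: 3·3 + 8·0 + 4·1 + 11·1 + 7·3 = 45
  Okafor: 3·2 + 8·2 + 4·0 + 11·2 + 7·0 = 44
Quinn has the highest total.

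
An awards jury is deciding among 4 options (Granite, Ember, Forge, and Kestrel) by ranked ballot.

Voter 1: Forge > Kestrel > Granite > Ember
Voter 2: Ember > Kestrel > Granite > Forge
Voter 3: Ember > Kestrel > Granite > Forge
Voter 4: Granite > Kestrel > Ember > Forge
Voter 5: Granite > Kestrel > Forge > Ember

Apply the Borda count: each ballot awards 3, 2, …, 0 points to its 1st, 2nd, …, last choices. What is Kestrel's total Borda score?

10

Borda scores:
  Granite: 1 + 1 + 1 + 3 + 3 = 9
  Ember: 0 + 3 + 3 + 1 + 0 = 7
  Forge: 3 + 0 + 0 + 0 + 1 = 4
  Kestrel: 2 + 2 + 2 + 2 + 2 = 10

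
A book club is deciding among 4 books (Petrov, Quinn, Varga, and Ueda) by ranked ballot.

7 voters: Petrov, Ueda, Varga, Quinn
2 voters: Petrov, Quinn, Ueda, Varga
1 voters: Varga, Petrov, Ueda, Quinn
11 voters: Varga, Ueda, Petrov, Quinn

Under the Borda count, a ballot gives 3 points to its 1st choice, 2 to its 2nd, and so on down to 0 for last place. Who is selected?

Varga

Borda scores:
  Petrov: 7·3 + 2·3 + 2 + 11·1 = 40
  Quinn: 7·0 + 2·2 + 0 + 11·0 = 4
  Varga: 7·1 + 2·0 + 3 + 11·3 = 43
  Ueda: 7·2 + 2·1 + 1 + 11·2 = 39
Varga has the highest total.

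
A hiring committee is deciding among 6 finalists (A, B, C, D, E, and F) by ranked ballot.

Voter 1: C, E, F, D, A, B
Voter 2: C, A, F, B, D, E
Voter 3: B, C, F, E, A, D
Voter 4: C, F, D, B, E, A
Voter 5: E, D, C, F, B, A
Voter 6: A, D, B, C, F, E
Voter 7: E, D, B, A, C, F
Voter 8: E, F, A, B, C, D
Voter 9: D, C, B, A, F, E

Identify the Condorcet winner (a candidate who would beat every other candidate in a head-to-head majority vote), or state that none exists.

C

Head-to-head results (9 voters total):
A vs B: B wins 5–4.
A vs C: C wins 6–3.
A vs D: D wins 5–4.
A vs E: E wins 6–3.
A vs F: F wins 5–4.
B vs C: C wins 5–4.
B vs D: D wins 6–3.
B vs E: B wins 5–4.
B vs F: F wins 5–4.
C vs D: C wins 5–4.
C vs E: C wins 6–3.
C vs F: C wins 8–1.
D vs E: E wins 5–4.
D vs F: F wins 5–4.
E vs F: F wins 5–4.
C beats each rival — A (6–3), B (5–4), D (5–4), E (6–3), F (8–1) — so C is the Condorcet winner.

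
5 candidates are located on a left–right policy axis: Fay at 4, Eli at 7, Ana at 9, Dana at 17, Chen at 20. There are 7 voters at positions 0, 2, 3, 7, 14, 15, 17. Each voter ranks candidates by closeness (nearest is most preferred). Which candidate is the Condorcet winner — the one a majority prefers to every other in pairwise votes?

Eli

With single-peaked preferences on a line, the Condorcet winner is the candidate closest to the median voter.
The median voter (position 7) is closest to Eli at 7.
Check: Eli vs Ana — voters closer to Eli: 4 of 7.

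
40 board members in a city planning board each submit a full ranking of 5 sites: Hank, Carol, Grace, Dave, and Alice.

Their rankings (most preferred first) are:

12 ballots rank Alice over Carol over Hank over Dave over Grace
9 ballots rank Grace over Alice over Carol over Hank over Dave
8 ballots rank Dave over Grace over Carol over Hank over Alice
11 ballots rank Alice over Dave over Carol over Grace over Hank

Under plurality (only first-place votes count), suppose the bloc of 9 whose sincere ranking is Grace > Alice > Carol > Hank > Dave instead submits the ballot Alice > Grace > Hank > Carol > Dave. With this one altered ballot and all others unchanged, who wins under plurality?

Alice

First-place totals with the altered ballot: Hank 0, Carol 0, Grace 0, Dave 8, Alice 32.
The winner is unchanged: still Alice.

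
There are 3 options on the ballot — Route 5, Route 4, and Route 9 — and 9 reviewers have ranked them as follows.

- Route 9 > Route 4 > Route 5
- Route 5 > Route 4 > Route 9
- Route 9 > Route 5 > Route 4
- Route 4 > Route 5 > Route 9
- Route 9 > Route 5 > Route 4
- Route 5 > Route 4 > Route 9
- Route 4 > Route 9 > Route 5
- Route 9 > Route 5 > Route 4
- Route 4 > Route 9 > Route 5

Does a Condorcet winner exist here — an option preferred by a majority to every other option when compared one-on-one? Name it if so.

Head-to-head results (9 voters total):
Route 5 vs Route 4: Route 5 wins 5–4.
Route 5 vs Route 9: Route 9 wins 6–3.
Route 4 vs Route 9: Route 4 wins 5–4.
No candidate beats all others: Route 5 beats Route 4 beats Route 9 beats Route 5, a majority cycle.

There is no Condorcet winner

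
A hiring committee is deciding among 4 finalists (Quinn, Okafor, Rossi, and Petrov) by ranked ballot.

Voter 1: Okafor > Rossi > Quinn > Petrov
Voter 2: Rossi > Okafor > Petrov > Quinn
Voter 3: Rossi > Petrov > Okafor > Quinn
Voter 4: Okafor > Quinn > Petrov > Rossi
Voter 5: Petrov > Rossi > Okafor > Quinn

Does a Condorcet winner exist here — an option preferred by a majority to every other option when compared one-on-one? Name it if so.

Head-to-head results (5 voters total):
Quinn vs Okafor: Okafor wins 5–0.
Quinn vs Rossi: Rossi wins 4–1.
Quinn vs Petrov: Petrov wins 3–2.
Okafor vs Rossi: Rossi wins 3–2.
Okafor vs Petrov: Okafor wins 3–2.
Rossi vs Petrov: Rossi wins 3–2.
Rossi beats each rival — Quinn (4–1), Okafor (3–2), Petrov (3–2) — so Rossi is the Condorcet winner.

Rossi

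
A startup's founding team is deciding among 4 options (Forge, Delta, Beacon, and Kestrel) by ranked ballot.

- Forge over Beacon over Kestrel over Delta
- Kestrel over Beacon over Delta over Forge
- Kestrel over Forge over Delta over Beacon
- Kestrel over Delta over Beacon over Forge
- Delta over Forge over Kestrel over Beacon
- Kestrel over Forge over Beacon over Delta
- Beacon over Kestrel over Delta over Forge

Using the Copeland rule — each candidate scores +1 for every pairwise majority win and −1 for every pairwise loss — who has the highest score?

Pairwise results:
  Forge vs Delta: Delta wins 4–3.
  Forge vs Beacon: Forge wins 4–3.
  Forge vs Kestrel: Kestrel wins 5–2.
  Delta vs Beacon: Beacon wins 4–3.
  Delta vs Kestrel: Kestrel wins 6–1.
  Beacon vs Kestrel: Kestrel wins 5–2.
Copeland scores (wins − losses):
  Forge: 1 − 2 = -1
  Delta: 1 − 2 = -1
  Beacon: 1 − 2 = -1
  Kestrel: 3 − 0 = 3
Kestrel has the best Copeland score.

Kestrel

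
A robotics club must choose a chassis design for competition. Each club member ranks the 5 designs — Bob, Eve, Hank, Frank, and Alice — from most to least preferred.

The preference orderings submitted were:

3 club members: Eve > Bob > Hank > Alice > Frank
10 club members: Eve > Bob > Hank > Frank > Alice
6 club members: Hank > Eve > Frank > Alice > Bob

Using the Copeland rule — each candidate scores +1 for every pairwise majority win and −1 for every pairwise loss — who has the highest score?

Eve

Pairwise results:
  Bob vs Eve: Eve wins 19–0.
  Bob vs Hank: Bob wins 13–6.
  Bob vs Frank: Bob wins 13–6.
  Bob vs Alice: Bob wins 13–6.
  Eve vs Hank: Eve wins 13–6.
  Eve vs Frank: Eve wins 19–0.
  Eve vs Alice: Eve wins 19–0.
  Hank vs Frank: Hank wins 19–0.
  Hank vs Alice: Hank wins 19–0.
  Frank vs Alice: Frank wins 16–3.
Copeland scores (wins − losses):
  Bob: 3 − 1 = 2
  Eve: 4 − 0 = 4
  Hank: 2 − 2 = 0
  Frank: 1 − 3 = -2
  Alice: 0 − 4 = -4
Eve has the best Copeland score.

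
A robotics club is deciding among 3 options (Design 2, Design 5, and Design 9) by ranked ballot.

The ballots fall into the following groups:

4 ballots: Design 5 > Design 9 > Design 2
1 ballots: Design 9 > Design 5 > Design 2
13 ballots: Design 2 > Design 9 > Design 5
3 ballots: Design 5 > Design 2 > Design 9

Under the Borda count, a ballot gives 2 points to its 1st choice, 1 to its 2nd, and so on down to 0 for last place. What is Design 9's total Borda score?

19

Borda scores:
  Design 2: 4·0 + 0 + 13·2 + 3·1 = 29
  Design 5: 4·2 + 1 + 13·0 + 3·2 = 15
  Design 9: 4·1 + 2 + 13·1 + 3·0 = 19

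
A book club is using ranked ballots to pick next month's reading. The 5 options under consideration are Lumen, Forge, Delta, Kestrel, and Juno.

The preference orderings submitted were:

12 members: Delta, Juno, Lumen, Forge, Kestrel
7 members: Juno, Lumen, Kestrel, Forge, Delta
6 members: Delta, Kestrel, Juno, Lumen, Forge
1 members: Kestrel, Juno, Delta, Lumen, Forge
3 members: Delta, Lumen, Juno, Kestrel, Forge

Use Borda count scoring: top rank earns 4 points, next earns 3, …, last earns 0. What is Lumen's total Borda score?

Borda scores:
  Lumen: 12·2 + 7·3 + 6·1 + 1 + 3·3 = 61
  Forge: 12·1 + 7·1 + 6·0 + 0 + 3·0 = 19
  Delta: 12·4 + 7·0 + 6·4 + 2 + 3·4 = 86
  Kestrel: 12·0 + 7·2 + 6·3 + 4 + 3·1 = 39
  Juno: 12·3 + 7·4 + 6·2 + 3 + 3·2 = 85

61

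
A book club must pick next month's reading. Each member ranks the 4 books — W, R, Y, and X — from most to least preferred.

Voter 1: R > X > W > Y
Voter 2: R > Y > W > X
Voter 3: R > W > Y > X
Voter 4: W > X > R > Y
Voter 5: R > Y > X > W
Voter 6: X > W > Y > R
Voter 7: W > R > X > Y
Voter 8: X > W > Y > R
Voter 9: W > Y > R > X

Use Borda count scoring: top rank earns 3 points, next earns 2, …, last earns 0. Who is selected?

Borda scores:
  W: 1 + 1 + 2 + 3 + 0 + 2 + 3 + 2 + 3 = 17
  R: 3 + 3 + 3 + 1 + 3 + 0 + 2 + 0 + 1 = 16
  Y: 0 + 2 + 1 + 0 + 2 + 1 + 0 + 1 + 2 = 9
  X: 2 + 0 + 0 + 2 + 1 + 3 + 1 + 3 + 0 = 12
W has the highest total.

W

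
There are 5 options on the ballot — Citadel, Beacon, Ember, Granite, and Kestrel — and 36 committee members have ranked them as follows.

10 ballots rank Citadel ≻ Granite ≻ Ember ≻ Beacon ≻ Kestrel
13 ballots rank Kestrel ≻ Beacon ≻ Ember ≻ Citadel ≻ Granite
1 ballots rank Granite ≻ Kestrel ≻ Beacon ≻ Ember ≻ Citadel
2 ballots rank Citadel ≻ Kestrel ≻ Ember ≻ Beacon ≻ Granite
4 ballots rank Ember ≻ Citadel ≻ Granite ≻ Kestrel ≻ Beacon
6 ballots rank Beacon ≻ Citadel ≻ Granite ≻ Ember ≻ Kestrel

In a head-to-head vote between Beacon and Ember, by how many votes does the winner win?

Ballots ranking Beacon above Ember: 13+1+6 = 20.
Ballots ranking Ember above Beacon: 10+2+4 = 16.
Beacon wins 20–16, a margin of 4.

4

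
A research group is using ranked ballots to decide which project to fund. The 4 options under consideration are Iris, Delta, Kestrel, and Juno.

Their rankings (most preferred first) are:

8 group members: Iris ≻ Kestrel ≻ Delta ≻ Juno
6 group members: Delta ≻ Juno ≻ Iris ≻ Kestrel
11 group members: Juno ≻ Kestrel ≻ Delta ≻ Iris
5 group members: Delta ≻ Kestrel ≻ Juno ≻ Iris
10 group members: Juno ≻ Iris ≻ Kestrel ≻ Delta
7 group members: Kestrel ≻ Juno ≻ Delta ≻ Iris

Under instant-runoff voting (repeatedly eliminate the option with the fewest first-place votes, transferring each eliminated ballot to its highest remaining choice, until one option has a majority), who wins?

Juno

Round 1: Juno 21, Delta 11, Iris 8, Kestrel 7. Kestrel has the fewest and is eliminated.
Round 2: Juno 28, Delta 11, Iris 8. Juno has a majority.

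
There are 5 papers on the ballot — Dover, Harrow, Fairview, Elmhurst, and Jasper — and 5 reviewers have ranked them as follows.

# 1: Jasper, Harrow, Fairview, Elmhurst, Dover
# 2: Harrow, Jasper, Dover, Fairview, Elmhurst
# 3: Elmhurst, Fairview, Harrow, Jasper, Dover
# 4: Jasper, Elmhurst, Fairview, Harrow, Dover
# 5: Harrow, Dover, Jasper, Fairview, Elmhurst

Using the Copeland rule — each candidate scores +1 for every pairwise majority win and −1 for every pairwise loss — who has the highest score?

Harrow

Pairwise results:
  Dover vs Harrow: Harrow wins 5–0.
  Dover vs Fairview: Fairview wins 3–2.
  Dover vs Elmhurst: Elmhurst wins 3–2.
  Dover vs Jasper: Jasper wins 4–1.
  Harrow vs Fairview: Harrow wins 3–2.
  Harrow vs Elmhurst: Harrow wins 3–2.
  Harrow vs Jasper: Harrow wins 3–2.
  Fairview vs Elmhurst: Fairview wins 3–2.
  Fairview vs Jasper: Jasper wins 4–1.
  Elmhurst vs Jasper: Jasper wins 4–1.
Copeland scores (wins − losses):
  Dover: 0 − 4 = -4
  Harrow: 4 − 0 = 4
  Fairview: 2 − 2 = 0
  Elmhurst: 1 − 3 = -2
  Jasper: 3 − 1 = 2
Harrow has the best Copeland score.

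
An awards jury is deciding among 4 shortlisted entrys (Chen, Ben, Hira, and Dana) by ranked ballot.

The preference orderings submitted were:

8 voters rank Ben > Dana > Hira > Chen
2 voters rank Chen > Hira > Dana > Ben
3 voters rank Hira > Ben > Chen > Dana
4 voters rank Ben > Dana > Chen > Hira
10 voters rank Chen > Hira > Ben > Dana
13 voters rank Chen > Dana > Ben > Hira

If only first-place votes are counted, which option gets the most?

First-place vote totals:
  Chen: 25
  Ben: 12
  Hira: 3
  Dana: 0
Chen has the most first-place votes.

Chen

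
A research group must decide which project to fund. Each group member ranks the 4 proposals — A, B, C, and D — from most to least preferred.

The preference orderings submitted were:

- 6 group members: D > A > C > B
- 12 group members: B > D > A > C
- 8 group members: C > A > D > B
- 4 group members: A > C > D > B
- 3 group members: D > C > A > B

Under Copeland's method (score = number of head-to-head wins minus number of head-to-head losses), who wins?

Pairwise results:
  A vs B: A wins 21–12.
  A vs C: A wins 22–11.
  A vs D: D wins 21–12.
  B vs C: C wins 21–12.
  B vs D: D wins 21–12.
  C vs D: D wins 21–12.
Copeland scores (wins − losses):
  A: 2 − 1 = 1
  B: 0 − 3 = -3
  C: 1 − 2 = -1
  D: 3 − 0 = 3
D has the best Copeland score.

D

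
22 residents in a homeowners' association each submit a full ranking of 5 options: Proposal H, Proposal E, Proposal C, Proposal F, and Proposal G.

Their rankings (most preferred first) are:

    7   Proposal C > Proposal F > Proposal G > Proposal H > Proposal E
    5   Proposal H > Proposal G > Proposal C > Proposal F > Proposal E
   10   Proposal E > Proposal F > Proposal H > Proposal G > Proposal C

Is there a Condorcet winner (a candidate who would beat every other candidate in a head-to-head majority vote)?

Head-to-head results (22 voters total):
Proposal H vs Proposal E: Proposal H wins 12–10.
Proposal H vs Proposal C: Proposal H wins 15–7.
Proposal H vs Proposal F: Proposal F wins 17–5.
Proposal H vs Proposal G: Proposal H wins 15–7.
Proposal E vs Proposal C: Proposal C wins 12–10.
Proposal E vs Proposal F: Proposal F wins 12–10.
Proposal E vs Proposal G: Proposal G wins 12–10.
Proposal C vs Proposal F: Proposal C wins 12–10.
Proposal C vs Proposal G: Proposal G wins 15–7.
Proposal F vs Proposal G: Proposal F wins 17–5.
No candidate beats all others: Proposal H beats Proposal C beats Proposal F beats Proposal H, a majority cycle.

No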